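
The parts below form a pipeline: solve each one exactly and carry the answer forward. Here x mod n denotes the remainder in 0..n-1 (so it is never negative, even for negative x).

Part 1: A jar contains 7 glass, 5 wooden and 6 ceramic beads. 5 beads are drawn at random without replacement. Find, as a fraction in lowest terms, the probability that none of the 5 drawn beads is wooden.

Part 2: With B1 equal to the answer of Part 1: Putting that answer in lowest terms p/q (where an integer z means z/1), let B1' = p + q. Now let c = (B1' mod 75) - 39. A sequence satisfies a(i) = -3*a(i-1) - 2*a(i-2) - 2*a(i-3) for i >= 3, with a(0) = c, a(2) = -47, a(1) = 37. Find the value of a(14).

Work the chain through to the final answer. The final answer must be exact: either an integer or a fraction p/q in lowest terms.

Part 1: total draws C(18,5) = 8568; favorable C(13,5) = 1287; P = 143/952; answer 143/952
Part 2: B1 = 143/952; threaded value p + q = 1095; c = 6; a(3) = -3*(-47) - 2*(37) - 2*(6) = 55; iterating: a(3)=55, a(4)=-145, a(5)=419, a(6)=-1077, a(7)=2683, a(8)=-6733, a(9)=16987, a(10)=-42861, a(11)=108075, a(12)=-272477, a(13)=687003, a(14)=-1732205; answer -1732205

-1732205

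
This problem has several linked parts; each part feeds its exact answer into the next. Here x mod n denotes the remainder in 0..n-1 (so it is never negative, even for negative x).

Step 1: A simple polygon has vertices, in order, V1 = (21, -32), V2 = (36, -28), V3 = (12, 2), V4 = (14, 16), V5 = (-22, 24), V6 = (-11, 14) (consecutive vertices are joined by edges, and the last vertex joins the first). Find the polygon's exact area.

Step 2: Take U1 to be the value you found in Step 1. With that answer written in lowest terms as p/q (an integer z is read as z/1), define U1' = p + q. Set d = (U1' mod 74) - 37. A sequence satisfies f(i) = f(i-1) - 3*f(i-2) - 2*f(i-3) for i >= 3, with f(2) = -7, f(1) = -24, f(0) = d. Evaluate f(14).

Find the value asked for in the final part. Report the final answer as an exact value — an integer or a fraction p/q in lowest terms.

Step 1: cross terms: (21*-28 - 36*-32)=564, (36*2 - 12*-28)=408, (12*16 - 14*2)=164, (14*24 - -22*16)=688, (-22*14 - -11*24)=-44, (-11*-32 - 21*14)=58; twice the area = |1838| = 1838; area = 919; answer 919
Step 2: U1 = 919; threaded value p + q = 920; d = -5; f(3) = 1*(-7) - 3*(-24) - 2*(-5) = 75; iterating: f(3)=75, f(4)=144, f(5)=-67, f(6)=-649, f(7)=-736, f(8)=1345, f(9)=4851, f(10)=2288, f(11)=-14955, f(12)=-31521, f(13)=8768, f(14)=133241; answer 133241

133241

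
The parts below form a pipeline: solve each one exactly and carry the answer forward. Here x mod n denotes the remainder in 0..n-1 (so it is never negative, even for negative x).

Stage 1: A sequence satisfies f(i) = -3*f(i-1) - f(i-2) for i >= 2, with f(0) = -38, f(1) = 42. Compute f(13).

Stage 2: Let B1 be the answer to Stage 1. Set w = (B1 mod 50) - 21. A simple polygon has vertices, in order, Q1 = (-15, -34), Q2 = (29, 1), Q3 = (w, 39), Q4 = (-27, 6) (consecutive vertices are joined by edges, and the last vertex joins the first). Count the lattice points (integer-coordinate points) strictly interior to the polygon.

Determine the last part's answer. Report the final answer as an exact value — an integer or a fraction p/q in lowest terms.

2081

Stage 1: f(2) = -3*(42) - 1*(-38) = -88; iterating: f(2)=-88, f(3)=222, f(4)=-578, f(5)=1512, f(6)=-3958, f(7)=10362, f(8)=-27128, f(9)=71022, f(10)=-185938, f(11)=486792, f(12)=-1274438, f(13)=3336522; answer 3336522
Stage 2: B1 = 3336522; w = 1; cross terms: (-15*1 - 29*-34)=971, (29*39 - 1*1)=1130, (1*6 - -27*39)=1059, (-27*-34 - -15*6)=1008; twice the area = |4168| = 4168; area = 2084; boundary points = 1 + 2 + 1 + 4 = 8; strictly interior points = area - boundary/2 + 1 = 2081; answer 2081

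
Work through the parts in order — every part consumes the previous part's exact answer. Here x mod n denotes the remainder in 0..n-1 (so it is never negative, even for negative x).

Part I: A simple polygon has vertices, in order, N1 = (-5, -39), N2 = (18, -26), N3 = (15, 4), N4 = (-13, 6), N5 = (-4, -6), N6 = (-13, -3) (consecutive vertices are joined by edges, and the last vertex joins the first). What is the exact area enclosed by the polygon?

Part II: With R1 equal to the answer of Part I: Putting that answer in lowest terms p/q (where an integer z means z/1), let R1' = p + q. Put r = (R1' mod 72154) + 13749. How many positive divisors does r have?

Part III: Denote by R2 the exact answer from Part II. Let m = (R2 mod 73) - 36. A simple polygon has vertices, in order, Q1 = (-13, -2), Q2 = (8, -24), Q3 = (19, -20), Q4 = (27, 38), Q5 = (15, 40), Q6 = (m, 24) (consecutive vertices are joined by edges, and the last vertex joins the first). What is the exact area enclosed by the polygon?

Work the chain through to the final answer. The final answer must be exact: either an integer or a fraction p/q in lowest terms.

2038

Part I: cross terms: (-5*-26 - 18*-39)=832, (18*4 - 15*-26)=462, (15*6 - -13*4)=142, (-13*-6 - -4*6)=102, (-4*-3 - -13*-6)=-66, (-13*-39 - -5*-3)=492; twice the area = |1964| = 1964; area = 982; answer 982
Part II: R1 = 982; threaded value p + q = 983; r = 14732; 14732 = 2^2 * 29 * 127; number of divisors = (2+1) * (1+1) * (1+1) = 12; answer 12
Part III: R2 = 12; m = -24; cross terms: (-13*-24 - 8*-2)=328, (8*-20 - 19*-24)=296, (19*38 - 27*-20)=1262, (27*40 - 15*38)=510, (15*24 - -24*40)=1320, (-24*-2 - -13*24)=360; twice the area = |4076| = 4076; area = 2038; answer 2038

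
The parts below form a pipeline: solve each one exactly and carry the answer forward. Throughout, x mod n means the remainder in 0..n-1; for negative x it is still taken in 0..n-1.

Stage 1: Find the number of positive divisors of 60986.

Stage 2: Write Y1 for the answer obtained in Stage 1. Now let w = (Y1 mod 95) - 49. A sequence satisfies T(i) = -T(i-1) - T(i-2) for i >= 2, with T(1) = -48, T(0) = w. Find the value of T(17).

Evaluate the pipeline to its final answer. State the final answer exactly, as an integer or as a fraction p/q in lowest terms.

Stage 1: 60986 = 2 * 30493; number of divisors = (1+1) * (1+1) = 4; answer 4
Stage 2: Y1 = 4; w = -45; T(2) = -1*(-48) - 1*(-45) = 93; iterating: T(2)=93, T(3)=-45, T(4)=-48, T(5)=93, T(6)=-45, T(7)=-48, T(8)=93, T(9)=-45, T(10)=-48, T(11)=93, T(12)=-45, T(13)=-48, T(14)=93, T(15)=-45, T(16)=-48, T(17)=93; answer 93

93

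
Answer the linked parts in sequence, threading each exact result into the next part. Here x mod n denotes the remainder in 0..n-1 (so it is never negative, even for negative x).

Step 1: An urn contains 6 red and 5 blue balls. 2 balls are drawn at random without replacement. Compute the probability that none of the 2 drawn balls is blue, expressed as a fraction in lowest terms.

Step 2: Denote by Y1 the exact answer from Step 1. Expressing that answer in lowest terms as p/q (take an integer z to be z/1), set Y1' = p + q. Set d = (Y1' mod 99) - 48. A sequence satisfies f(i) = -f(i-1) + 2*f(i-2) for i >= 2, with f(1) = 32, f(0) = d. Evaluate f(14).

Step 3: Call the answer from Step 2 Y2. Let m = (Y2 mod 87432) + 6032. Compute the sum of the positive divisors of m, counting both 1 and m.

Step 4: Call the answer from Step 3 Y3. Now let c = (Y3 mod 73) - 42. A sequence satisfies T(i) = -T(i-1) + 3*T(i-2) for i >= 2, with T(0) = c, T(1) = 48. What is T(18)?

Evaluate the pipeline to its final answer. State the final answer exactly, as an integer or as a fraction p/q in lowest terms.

-41739054

Step 1: total draws C(11,2) = 55; favorable C(6,2) = 15; P = 3/11; answer 3/11
Step 2: Y1 = 3/11; threaded value p + q = 14; d = -34; f(2) = -1*(32) + 2*(-34) = -100; iterating: f(2)=-100, f(3)=164, f(4)=-364, f(5)=692, f(6)=-1420, f(7)=2804, f(8)=-5644, f(9)=11252, f(10)=-22540, f(11)=45044, f(12)=-90124, f(13)=180212, f(14)=-360460; answer -360460
Step 3: Y2 = -360460; m = 82732; 82732 = 2^2 * 13 * 37 * 43; sigma = (1 + 2 + 4) * (1 + 13) * (1 + 37) * (1 + 43) = 7 * 14 * 38 * 44 = 163856; answer 163856
Step 4: Y3 = 163856; c = 2; T(2) = -1*(48) + 3*(2) = -42; iterating: T(2)=-42, T(3)=186, T(4)=-312, T(5)=870, T(6)=-1806, T(7)=4416, T(8)=-9834, T(9)=23082, T(10)=-52584, T(11)=121830, T(12)=-279582, T(13)=645072, T(14)=-1483818, T(15)=3419034, T(16)=-7870488, T(17)=18127590, T(18)=-41739054; answer -41739054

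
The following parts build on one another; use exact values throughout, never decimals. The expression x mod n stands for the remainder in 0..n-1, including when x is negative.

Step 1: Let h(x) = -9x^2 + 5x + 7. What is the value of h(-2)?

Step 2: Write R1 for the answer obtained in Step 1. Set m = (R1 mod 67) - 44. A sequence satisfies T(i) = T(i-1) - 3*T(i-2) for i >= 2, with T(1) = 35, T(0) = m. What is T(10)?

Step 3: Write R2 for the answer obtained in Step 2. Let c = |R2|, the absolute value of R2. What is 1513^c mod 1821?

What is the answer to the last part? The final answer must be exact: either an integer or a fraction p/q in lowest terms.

Step 1: -9*(-2)^2 + 5*(-2)^1 + 7 = (-36) + (-10) + (7) = -39; answer -39
Step 2: R1 = -39; m = -16; T(2) = 1*(35) - 3*(-16) = 83; iterating: T(2)=83, T(3)=-22, T(4)=-271, T(5)=-205, T(6)=608, T(7)=1223, T(8)=-601, T(9)=-4270, T(10)=-2467; answer -2467
Step 3: R2 = -2467; c = 2467; squarings mod 1821: 1513^1=1513, 1513^2=172, 1513^4=448, 1513^8=394, 1513^16=451, 1513^32=1270, 1513^64=1315, 1513^128=1096, 1513^256=1177, 1513^512=1369, 1513^1024=352, 1513^2048=76; 1513^2467 = 1513^1 * 1513^2 * 1513^32 * 1513^128 * 1513^256 * 1513^2048 = 409 (mod 1821); answer 409

409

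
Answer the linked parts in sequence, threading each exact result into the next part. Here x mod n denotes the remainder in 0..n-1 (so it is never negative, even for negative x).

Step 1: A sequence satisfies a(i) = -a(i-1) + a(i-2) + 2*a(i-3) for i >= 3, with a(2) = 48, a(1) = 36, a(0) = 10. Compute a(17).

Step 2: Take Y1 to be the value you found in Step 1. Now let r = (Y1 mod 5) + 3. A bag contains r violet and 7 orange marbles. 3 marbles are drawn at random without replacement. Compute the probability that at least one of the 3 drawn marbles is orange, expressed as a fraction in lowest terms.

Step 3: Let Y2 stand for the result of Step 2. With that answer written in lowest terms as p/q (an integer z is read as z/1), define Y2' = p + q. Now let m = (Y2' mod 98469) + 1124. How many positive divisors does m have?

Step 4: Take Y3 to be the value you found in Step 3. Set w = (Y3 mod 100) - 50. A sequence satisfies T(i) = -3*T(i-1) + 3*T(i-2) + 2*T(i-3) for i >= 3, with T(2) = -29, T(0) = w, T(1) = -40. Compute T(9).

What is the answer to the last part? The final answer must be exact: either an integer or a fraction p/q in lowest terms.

Step 1: a(3) = -1*(48) + 1*(36) + 2*(10) = 8; iterating: a(3)=8, a(4)=112, a(5)=-8, a(6)=136, a(7)=80, a(8)=40, a(9)=312, a(10)=-112, a(11)=504, a(12)=8, a(13)=272, a(14)=744, a(15)=-456, a(16)=1744, a(17)=-712; answer -712
Step 2: Y1 = -712; r = 6; total draws C(13,3) = 286; complement C(6,3) = 20; favorable 286 - 20 = 266; P = 133/143; answer 133/143
Step 3: Y2 = 133/143; threaded value p + q = 276; m = 1400; 1400 = 2^3 * 5^2 * 7; number of divisors = (3+1) * (2+1) * (1+1) = 24; answer 24
Step 4: Y3 = 24; w = -26; T(3) = -3*(-29) + 3*(-40) + 2*(-26) = -85; iterating: T(3)=-85, T(4)=88, T(5)=-577, T(6)=1825, T(7)=-7030, T(8)=25411, T(9)=-93673; answer -93673

-93673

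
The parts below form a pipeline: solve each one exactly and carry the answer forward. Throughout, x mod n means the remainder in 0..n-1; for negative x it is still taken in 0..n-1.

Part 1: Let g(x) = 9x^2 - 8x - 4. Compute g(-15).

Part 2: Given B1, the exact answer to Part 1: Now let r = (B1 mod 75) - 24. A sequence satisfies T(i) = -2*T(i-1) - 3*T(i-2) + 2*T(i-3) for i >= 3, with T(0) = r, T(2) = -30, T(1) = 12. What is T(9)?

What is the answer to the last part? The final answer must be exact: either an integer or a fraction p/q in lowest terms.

Part 1: 9*(-15)^2 - 8*(-15)^1 - 4 = (2025) + (120) + (-4) = 2141; answer 2141
Part 2: B1 = 2141; r = 17; T(3) = -2*(-30) - 3*(12) + 2*(17) = 58; iterating: T(3)=58, T(4)=-2, T(5)=-230, T(6)=582, T(7)=-478, T(8)=-1250, T(9)=5098; answer 5098

5098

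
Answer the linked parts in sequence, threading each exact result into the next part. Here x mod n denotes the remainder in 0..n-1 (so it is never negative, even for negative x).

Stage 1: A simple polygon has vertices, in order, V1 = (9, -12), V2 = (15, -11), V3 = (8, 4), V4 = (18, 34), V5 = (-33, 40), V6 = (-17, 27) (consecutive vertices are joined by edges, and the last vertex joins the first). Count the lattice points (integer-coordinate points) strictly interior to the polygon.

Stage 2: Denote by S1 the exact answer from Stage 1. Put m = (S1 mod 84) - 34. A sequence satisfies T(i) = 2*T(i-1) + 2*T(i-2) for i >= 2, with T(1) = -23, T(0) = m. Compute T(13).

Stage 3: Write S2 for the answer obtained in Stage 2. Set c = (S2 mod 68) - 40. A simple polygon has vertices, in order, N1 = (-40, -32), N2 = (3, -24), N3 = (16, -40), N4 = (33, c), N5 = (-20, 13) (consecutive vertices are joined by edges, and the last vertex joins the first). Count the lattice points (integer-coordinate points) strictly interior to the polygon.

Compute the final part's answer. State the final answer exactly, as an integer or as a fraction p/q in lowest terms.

1751

Stage 1: cross terms: (9*-11 - 15*-12)=81, (15*4 - 8*-11)=148, (8*34 - 18*4)=200, (18*40 - -33*34)=1842, (-33*27 - -17*40)=-211, (-17*-12 - 9*27)=-39; twice the area = |2021| = 2021; area = 2021/2; boundary points = 1 + 1 + 10 + 3 + 1 + 13 = 29; strictly interior points = area - boundary/2 + 1 = 997; answer 997
Stage 2: S1 = 997; m = 39; T(2) = 2*(-23) + 2*(39) = 32; iterating: T(2)=32, T(3)=18, T(4)=100, T(5)=236, T(6)=672, T(7)=1816, T(8)=4976, T(9)=13584, T(10)=37120, T(11)=101408, T(12)=277056, T(13)=756928; answer 756928
Stage 3: S2 = 756928; c = -20; cross terms: (-40*-24 - 3*-32)=1056, (3*-40 - 16*-24)=264, (16*-20 - 33*-40)=1000, (33*13 - -20*-20)=29, (-20*-32 - -40*13)=1160; twice the area = |3509| = 3509; area = 3509/2; boundary points = 1 + 1 + 1 + 1 + 5 = 9; strictly interior points = area - boundary/2 + 1 = 1751; answer 1751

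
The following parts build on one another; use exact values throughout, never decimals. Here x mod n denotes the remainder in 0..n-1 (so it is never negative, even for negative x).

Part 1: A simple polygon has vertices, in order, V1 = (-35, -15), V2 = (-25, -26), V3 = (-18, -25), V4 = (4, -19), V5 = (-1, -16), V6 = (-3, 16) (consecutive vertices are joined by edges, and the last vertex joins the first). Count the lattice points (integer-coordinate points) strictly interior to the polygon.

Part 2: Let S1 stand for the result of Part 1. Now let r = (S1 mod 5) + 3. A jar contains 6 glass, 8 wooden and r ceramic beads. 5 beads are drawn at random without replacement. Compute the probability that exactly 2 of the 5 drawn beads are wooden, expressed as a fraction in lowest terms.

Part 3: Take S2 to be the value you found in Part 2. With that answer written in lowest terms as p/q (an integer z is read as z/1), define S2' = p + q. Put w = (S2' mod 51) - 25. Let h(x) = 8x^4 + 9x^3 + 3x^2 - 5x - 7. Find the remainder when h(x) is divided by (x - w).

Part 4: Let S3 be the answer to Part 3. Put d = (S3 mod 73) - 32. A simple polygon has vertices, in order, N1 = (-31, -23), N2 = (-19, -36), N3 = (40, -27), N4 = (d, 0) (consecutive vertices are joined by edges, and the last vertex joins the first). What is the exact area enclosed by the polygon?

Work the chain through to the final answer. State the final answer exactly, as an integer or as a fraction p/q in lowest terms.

Part 1: cross terms: (-35*-26 - -25*-15)=535, (-25*-25 - -18*-26)=157, (-18*-19 - 4*-25)=442, (4*-16 - -1*-19)=-83, (-1*16 - -3*-16)=-64, (-3*-15 - -35*16)=605; twice the area = |1592| = 1592; area = 796; boundary points = 1 + 1 + 2 + 1 + 2 + 1 = 8; strictly interior points = area - boundary/2 + 1 = 793; answer 793
Part 2: S1 = 793; r = 6; total draws C(20,5) = 15504; favorable C(8,2)*C(12,3) = 6160; P = 385/969; answer 385/969
Part 3: S2 = 385/969; threaded value p + q = 1354; w = 3; remainder = value at the root: 8*(3)^4 + 9*(3)^3 + 3*(3)^2 - 5*(3)^1 - 7 = (648) + (243) + (27) + (-15) + (-7) = 896; answer 896
Part 4: S3 = 896; d = -12; cross terms: (-31*-36 - -19*-23)=679, (-19*-27 - 40*-36)=1953, (40*0 - -12*-27)=-324, (-12*-23 - -31*0)=276; twice the area = |2584| = 2584; area = 1292; answer 1292

1292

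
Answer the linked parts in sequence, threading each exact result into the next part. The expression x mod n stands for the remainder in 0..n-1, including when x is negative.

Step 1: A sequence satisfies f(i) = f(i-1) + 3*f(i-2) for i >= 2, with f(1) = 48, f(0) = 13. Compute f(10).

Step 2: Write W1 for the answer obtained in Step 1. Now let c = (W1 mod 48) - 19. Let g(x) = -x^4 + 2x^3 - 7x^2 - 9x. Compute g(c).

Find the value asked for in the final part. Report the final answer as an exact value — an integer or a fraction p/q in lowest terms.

Step 1: f(2) = 1*(48) + 3*(13) = 87; iterating: f(2)=87, f(3)=231, f(4)=492, f(5)=1185, f(6)=2661, f(7)=6216, f(8)=14199, f(9)=32847, f(10)=75444; answer 75444
Step 2: W1 = 75444; c = 17; -1*(17)^4 + 2*(17)^3 - 7*(17)^2 - 9*(17)^1 = (-83521) + (9826) + (-2023) + (-153) = -75871; answer -75871

-75871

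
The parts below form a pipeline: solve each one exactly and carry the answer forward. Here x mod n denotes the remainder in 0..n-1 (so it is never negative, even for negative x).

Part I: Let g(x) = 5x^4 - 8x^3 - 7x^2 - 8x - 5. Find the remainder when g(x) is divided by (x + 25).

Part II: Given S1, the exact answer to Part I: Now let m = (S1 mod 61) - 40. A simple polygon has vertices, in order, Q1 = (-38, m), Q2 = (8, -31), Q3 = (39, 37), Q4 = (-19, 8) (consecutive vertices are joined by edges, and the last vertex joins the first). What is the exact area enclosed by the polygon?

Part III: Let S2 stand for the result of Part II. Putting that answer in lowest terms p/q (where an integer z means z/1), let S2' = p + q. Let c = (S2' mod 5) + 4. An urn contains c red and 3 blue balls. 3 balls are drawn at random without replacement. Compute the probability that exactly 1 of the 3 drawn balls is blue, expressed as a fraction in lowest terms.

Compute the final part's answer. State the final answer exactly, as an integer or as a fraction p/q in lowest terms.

15/28

Part I: remainder = value at the root: 5*(-25)^4 - 8*(-25)^3 - 7*(-25)^2 - 8*(-25)^1 - 5 = (1953125) + (125000) + (-4375) + (200) + (-5) = 2073945; answer 2073945
Part II: S1 = 2073945; m = -34; cross terms: (-38*-31 - 8*-34)=1450, (8*37 - 39*-31)=1505, (39*8 - -19*37)=1015, (-19*-34 - -38*8)=950; twice the area = |4920| = 4920; area = 2460; answer 2460
Part III: S2 = 2460; threaded value p + q = 2461; c = 5; total draws C(8,3) = 56; favorable C(3,1)*C(5,2) = 30; P = 15/28; answer 15/28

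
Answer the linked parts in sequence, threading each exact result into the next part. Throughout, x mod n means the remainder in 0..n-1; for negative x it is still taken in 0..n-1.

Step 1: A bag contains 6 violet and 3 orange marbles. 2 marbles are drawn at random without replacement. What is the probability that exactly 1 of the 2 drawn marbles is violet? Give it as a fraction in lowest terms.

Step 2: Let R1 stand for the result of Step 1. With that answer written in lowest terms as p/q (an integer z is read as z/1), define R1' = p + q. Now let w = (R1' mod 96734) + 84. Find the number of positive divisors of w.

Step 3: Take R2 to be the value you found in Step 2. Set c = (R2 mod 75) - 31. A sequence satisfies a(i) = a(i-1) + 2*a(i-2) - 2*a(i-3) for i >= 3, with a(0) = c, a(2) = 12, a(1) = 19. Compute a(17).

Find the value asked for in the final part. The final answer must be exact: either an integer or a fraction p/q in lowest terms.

Step 1: total draws C(9,2) = 36; favorable C(6,1)*C(3,1) = 18; P = 1/2; answer 1/2
Step 2: R1 = 1/2; threaded value p + q = 3; w = 87; 87 = 3 * 29; number of divisors = (1+1) * (1+1) = 4; answer 4
Step 3: R2 = 4; c = -27; a(3) = 1*(12) + 2*(19) - 2*(-27) = 104; iterating: a(3)=104, a(4)=90, a(5)=274, a(6)=246, a(7)=614, a(8)=558, a(9)=1294, a(10)=1182, a(11)=2654, a(12)=2430, a(13)=5374, a(14)=4926, a(15)=10814, a(16)=9918, a(17)=21694; answer 21694

21694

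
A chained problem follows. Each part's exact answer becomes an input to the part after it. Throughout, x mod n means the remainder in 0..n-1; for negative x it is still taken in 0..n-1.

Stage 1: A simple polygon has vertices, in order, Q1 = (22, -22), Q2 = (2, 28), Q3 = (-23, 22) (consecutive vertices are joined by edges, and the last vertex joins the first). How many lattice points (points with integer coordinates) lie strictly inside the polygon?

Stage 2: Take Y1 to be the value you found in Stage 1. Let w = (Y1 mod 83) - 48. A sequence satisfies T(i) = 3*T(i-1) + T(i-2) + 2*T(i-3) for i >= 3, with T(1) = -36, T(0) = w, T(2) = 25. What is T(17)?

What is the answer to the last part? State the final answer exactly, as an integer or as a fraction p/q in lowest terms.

Stage 1: cross terms: (22*28 - 2*-22)=660, (2*22 - -23*28)=688, (-23*-22 - 22*22)=22; twice the area = |1370| = 1370; area = 685; boundary points = 10 + 1 + 1 = 12; strictly interior points = area - boundary/2 + 1 = 680; answer 680
Stage 2: Y1 = 680; w = -32; T(3) = 3*(25) + 1*(-36) + 2*(-32) = -25; iterating: T(3)=-25, T(4)=-122, T(5)=-341, T(6)=-1195, T(7)=-4170, T(8)=-14387, T(9)=-49721, T(10)=-171890, T(11)=-594165, T(12)=-2053827, T(13)=-7099426, T(14)=-24540435, T(15)=-84828385, T(16)=-293224442, T(17)=-1013582581; answer -1013582581

-1013582581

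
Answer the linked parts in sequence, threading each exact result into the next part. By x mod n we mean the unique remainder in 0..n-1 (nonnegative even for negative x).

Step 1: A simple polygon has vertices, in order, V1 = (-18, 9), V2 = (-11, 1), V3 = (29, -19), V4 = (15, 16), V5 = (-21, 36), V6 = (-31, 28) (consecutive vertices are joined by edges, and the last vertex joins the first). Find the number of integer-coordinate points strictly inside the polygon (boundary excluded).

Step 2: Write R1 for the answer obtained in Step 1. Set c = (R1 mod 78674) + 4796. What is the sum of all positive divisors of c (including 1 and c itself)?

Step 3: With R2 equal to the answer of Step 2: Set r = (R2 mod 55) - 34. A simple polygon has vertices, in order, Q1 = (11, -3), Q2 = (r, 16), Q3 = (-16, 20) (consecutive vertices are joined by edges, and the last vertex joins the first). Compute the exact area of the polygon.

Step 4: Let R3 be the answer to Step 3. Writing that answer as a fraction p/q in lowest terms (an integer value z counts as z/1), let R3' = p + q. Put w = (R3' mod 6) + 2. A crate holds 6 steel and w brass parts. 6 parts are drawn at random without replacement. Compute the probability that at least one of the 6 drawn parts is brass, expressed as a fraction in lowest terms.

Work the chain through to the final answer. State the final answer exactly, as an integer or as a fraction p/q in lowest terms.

Step 1: cross terms: (-18*1 - -11*9)=81, (-11*-19 - 29*1)=180, (29*16 - 15*-19)=749, (15*36 - -21*16)=876, (-21*28 - -31*36)=528, (-31*9 - -18*28)=225; twice the area = |2639| = 2639; area = 2639/2; boundary points = 1 + 20 + 7 + 4 + 2 + 1 = 35; strictly interior points = area - boundary/2 + 1 = 1303; answer 1303
Step 2: R1 = 1303; c = 6099; 6099 = 3 * 19 * 107; sigma = (1 + 3) * (1 + 19) * (1 + 107) = 4 * 20 * 108 = 8640; answer 8640
Step 3: R2 = 8640; r = -29; cross terms: (11*16 - -29*-3)=89, (-29*20 - -16*16)=-324, (-16*-3 - 11*20)=-172; twice the area = |-407| = 407; area = 407/2; answer 407/2
Step 4: R3 = 407/2; threaded value p + q = 409; w = 3; total draws C(9,6) = 84; complement C(6,6) = 1; favorable 84 - 1 = 83; P = 83/84; answer 83/84

83/84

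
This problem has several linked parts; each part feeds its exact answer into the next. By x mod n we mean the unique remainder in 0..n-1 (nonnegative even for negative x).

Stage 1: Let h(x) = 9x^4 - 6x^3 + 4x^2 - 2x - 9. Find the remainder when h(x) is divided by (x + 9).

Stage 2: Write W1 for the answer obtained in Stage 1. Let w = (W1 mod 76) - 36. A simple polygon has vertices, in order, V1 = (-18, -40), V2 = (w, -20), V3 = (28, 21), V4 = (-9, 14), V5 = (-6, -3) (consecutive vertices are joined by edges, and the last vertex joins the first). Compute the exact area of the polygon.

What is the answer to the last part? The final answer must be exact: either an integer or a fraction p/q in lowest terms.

1875

Stage 1: remainder = value at the root: 9*(-9)^4 - 6*(-9)^3 + 4*(-9)^2 - 2*(-9)^1 - 9 = (59049) + (4374) + (324) + (18) + (-9) = 63756; answer 63756
Stage 2: W1 = 63756; w = 32; cross terms: (-18*-20 - 32*-40)=1640, (32*21 - 28*-20)=1232, (28*14 - -9*21)=581, (-9*-3 - -6*14)=111, (-6*-40 - -18*-3)=186; twice the area = |3750| = 3750; area = 1875; answer 1875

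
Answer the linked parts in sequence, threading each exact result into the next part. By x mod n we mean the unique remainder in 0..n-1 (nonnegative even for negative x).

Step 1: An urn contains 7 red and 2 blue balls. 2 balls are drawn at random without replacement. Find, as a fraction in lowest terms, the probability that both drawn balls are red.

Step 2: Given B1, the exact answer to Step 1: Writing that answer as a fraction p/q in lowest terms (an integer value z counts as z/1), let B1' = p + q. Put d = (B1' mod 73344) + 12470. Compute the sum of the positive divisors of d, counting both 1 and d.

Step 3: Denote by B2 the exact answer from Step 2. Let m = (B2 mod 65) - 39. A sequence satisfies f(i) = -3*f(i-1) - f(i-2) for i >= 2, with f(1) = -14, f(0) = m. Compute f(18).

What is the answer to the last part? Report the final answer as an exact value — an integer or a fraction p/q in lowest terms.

134887397

Step 1: total draws C(9,2) = 36; favorable C(7,2) = 21; P = 7/12; answer 7/12
Step 2: B1 = 7/12; threaded value p + q = 19; d = 12489; 12489 = 3 * 23 * 181; sigma = (1 + 3) * (1 + 23) * (1 + 181) = 4 * 24 * 182 = 17472; answer 17472
Step 3: B2 = 17472; m = 13; f(2) = -3*(-14) - 1*(13) = 29; iterating: f(2)=29, f(3)=-73, f(4)=190, f(5)=-497, f(6)=1301, f(7)=-3406, f(8)=8917, f(9)=-23345, f(10)=61118, f(11)=-160009, f(12)=418909, f(13)=-1096718, f(14)=2871245, f(15)=-7517017, f(16)=19679806, f(17)=-51522401, f(18)=134887397; answer 134887397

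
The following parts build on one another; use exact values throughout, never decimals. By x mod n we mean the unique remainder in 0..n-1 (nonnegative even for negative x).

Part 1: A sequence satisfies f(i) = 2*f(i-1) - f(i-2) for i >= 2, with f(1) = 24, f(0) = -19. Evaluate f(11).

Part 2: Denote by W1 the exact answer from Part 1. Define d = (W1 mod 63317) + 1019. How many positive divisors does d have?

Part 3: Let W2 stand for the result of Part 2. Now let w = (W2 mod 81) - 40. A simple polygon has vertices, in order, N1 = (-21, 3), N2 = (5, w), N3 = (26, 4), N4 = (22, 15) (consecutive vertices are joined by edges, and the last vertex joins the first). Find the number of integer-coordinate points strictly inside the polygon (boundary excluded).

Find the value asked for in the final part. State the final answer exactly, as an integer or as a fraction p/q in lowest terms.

Part 1: f(2) = 2*(24) - 1*(-19) = 67; iterating: f(2)=67, f(3)=110, f(4)=153, f(5)=196, f(6)=239, f(7)=282, f(8)=325, f(9)=368, f(10)=411, f(11)=454; answer 454
Part 2: W1 = 454; d = 1473; 1473 = 3 * 491; number of divisors = (1+1) * (1+1) = 4; answer 4
Part 3: W2 = 4; w = -36; cross terms: (-21*-36 - 5*3)=741, (5*4 - 26*-36)=956, (26*15 - 22*4)=302, (22*3 - -21*15)=381; twice the area = |2380| = 2380; area = 1190; boundary points = 13 + 1 + 1 + 1 = 16; strictly interior points = area - boundary/2 + 1 = 1183; answer 1183

1183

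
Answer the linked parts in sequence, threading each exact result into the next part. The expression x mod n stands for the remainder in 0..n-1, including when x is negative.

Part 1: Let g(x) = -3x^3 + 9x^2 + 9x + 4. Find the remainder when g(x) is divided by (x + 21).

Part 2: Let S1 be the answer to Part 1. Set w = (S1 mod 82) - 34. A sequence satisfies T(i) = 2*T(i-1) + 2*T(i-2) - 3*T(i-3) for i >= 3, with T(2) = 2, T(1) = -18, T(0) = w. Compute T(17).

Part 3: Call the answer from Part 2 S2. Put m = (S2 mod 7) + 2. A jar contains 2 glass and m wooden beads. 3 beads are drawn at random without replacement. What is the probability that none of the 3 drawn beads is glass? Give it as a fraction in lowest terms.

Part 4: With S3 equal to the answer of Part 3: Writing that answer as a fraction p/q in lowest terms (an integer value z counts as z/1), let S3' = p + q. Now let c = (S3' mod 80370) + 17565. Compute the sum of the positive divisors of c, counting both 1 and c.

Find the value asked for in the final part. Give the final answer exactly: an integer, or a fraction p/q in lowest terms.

27000

Part 1: remainder = value at the root: -3*(-21)^3 + 9*(-21)^2 + 9*(-21)^1 + 4 = (27783) + (3969) + (-189) + (4) = 31567; answer 31567
Part 2: S1 = 31567; w = 45; T(3) = 2*(2) + 2*(-18) - 3*(45) = -167; iterating: T(3)=-167, T(4)=-276, T(5)=-892, T(6)=-1835, T(7)=-4626, T(8)=-10246, T(9)=-24239, T(10)=-55092, T(11)=-127924, T(12)=-293315, T(13)=-677202, T(14)=-1557262, T(15)=-3588983, T(16)=-8260884, T(17)=-19027948; answer -19027948
Part 3: S2 = -19027948; m = 7; total draws C(9,3) = 84; favorable C(7,3) = 35; P = 5/12; answer 5/12
Part 4: S3 = 5/12; threaded value p + q = 17; c = 17582; 17582 = 2 * 59 * 149; sigma = (1 + 2) * (1 + 59) * (1 + 149) = 3 * 60 * 150 = 27000; answer 27000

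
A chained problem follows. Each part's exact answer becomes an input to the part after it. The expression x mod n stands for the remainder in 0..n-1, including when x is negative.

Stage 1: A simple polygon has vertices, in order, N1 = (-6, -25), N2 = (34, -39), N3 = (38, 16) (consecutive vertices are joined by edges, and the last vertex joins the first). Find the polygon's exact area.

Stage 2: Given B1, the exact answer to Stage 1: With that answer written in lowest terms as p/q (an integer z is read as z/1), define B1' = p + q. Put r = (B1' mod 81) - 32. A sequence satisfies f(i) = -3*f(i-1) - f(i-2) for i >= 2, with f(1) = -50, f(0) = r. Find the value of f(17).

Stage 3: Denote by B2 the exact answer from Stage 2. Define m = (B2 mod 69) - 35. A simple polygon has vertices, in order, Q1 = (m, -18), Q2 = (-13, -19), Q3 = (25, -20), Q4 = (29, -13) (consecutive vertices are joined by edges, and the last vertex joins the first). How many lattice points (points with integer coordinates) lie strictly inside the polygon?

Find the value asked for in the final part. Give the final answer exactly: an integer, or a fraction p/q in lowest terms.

Stage 1: cross terms: (-6*-39 - 34*-25)=1084, (34*16 - 38*-39)=2026, (38*-25 - -6*16)=-854; twice the area = |2256| = 2256; area = 1128; answer 1128
Stage 2: B1 = 1128; threaded value p + q = 1129; r = 44; f(2) = -3*(-50) - 1*(44) = 106; iterating: f(2)=106, f(3)=-268, f(4)=698, f(5)=-1826, f(6)=4780, f(7)=-12514, f(8)=32762, f(9)=-85772, f(10)=224554, f(11)=-587890, f(12)=1539116, f(13)=-4029458, f(14)=10549258, f(15)=-27618316, f(16)=72305690, f(17)=-189298754; answer -189298754
Stage 3: B2 = -189298754; m = 20; cross terms: (20*-19 - -13*-18)=-614, (-13*-20 - 25*-19)=735, (25*-13 - 29*-20)=255, (29*-18 - 20*-13)=-262; twice the area = |114| = 114; area = 57; boundary points = 1 + 1 + 1 + 1 = 4; strictly interior points = area - boundary/2 + 1 = 56; answer 56

56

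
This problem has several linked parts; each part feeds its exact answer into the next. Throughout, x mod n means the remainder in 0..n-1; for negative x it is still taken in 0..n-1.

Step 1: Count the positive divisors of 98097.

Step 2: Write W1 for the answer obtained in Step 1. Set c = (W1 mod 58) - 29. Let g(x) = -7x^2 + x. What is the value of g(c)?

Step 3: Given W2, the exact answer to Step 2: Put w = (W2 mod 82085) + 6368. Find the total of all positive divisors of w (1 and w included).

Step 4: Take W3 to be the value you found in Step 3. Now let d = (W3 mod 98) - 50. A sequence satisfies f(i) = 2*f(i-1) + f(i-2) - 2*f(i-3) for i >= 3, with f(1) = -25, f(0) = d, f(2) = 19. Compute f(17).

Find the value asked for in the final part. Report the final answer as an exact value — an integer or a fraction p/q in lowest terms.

-480615

Step 1: 98097 = 3 * 19 * 1721; number of divisors = (1+1) * (1+1) * (1+1) = 8; answer 8
Step 2: W1 = 8; c = -21; -7*(-21)^2 + 1*(-21)^1 = (-3087) + (-21) = -3108; answer -3108
Step 3: W2 = -3108; w = 85345; 85345 = 5 * 13^2 * 101; sigma = (1 + 5) * (1 + 13 + 169) * (1 + 101) = 6 * 183 * 102 = 111996; answer 111996
Step 4: W3 = 111996; d = 30; f(3) = 2*(19) + 1*(-25) - 2*(30) = -47; iterating: f(3)=-47, f(4)=-25, f(5)=-135, f(6)=-201, f(7)=-487, f(8)=-905, f(9)=-1895, f(10)=-3721, f(11)=-7527, f(12)=-14985, f(13)=-30055, f(14)=-60041, f(15)=-120167, f(16)=-240265, f(17)=-480615; answer -480615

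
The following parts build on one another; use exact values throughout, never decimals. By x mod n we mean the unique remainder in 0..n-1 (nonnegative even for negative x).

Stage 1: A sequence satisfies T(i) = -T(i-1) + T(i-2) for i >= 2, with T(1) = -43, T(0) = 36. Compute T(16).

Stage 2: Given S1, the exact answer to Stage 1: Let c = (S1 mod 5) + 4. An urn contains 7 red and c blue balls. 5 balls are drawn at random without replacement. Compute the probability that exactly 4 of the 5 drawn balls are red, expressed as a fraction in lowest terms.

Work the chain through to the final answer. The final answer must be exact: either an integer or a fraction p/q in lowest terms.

Stage 1: T(2) = -1*(-43) + 1*(36) = 79; iterating: T(2)=79, T(3)=-122, T(4)=201, T(5)=-323, T(6)=524, T(7)=-847, T(8)=1371, T(9)=-2218, T(10)=3589, T(11)=-5807, T(12)=9396, T(13)=-15203, T(14)=24599, T(15)=-39802, T(16)=64401; answer 64401
Stage 2: S1 = 64401; c = 5; total draws C(12,5) = 792; favorable C(7,4)*C(5,1) = 175; P = 175/792; answer 175/792

175/792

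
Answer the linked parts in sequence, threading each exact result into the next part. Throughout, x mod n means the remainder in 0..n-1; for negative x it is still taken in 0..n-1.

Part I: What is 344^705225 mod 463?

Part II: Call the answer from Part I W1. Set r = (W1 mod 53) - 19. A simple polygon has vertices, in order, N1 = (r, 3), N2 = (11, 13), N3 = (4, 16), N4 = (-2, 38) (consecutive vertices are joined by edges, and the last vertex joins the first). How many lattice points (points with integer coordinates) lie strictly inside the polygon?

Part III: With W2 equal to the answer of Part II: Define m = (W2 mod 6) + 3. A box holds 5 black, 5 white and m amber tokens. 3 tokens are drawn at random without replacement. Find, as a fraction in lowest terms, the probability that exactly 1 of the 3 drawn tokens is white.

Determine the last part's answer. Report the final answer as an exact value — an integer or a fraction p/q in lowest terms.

Part I: squarings mod 463: 344^1=344, 344^2=271, 344^4=287, 344^8=418, 344^16=173, 344^32=297, 344^64=239, 344^128=172, 344^256=415, 344^512=452, 344^1024=121, 344^2048=288, 344^4096=67, 344^8192=322, 344^16384=435, 344^32768=321, 344^65536=255, 344^131072=205, 344^262144=355, 344^524288=89; 344^705225 = 344^1 * 344^8 * 344^64 * 344^128 * 344^512 * 344^16384 * 344^32768 * 344^131072 * 344^524288 = 436 (mod 463); answer 436
Part II: W1 = 436; r = -7; cross terms: (-7*13 - 11*3)=-124, (11*16 - 4*13)=124, (4*38 - -2*16)=184, (-2*3 - -7*38)=260; twice the area = |444| = 444; area = 222; boundary points = 2 + 1 + 2 + 5 = 10; strictly interior points = area - boundary/2 + 1 = 218; answer 218
Part III: W2 = 218; m = 5; total draws C(15,3) = 455; favorable C(5,1)*C(10,2) = 225; P = 45/91; answer 45/91

45/91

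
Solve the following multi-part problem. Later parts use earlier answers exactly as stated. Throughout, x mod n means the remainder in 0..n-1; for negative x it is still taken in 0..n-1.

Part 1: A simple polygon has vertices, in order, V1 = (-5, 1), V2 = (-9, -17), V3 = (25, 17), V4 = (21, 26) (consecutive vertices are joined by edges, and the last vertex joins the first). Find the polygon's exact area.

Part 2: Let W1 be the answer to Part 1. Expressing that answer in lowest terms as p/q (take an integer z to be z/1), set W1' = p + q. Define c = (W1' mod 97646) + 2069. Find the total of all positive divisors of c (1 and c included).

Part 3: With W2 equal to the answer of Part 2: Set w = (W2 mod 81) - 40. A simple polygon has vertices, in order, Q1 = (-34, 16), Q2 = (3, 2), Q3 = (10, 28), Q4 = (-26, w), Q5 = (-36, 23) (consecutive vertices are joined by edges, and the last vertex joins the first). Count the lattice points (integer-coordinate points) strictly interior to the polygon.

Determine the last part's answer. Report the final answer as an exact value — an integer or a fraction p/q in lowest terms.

Part 1: cross terms: (-5*-17 - -9*1)=94, (-9*17 - 25*-17)=272, (25*26 - 21*17)=293, (21*1 - -5*26)=151; twice the area = |810| = 810; area = 405; answer 405
Part 2: W1 = 405; threaded value p + q = 406; c = 2475; 2475 = 3^2 * 5^2 * 11; sigma = (1 + 3 + 9) * (1 + 5 + 25) * (1 + 11) = 13 * 31 * 12 = 4836; answer 4836
Part 3: W2 = 4836; w = 17; cross terms: (-34*2 - 3*16)=-116, (3*28 - 10*2)=64, (10*17 - -26*28)=898, (-26*23 - -36*17)=14, (-36*16 - -34*23)=206; twice the area = |1066| = 1066; area = 533; boundary points = 1 + 1 + 1 + 2 + 1 = 6; strictly interior points = area - boundary/2 + 1 = 531; answer 531

531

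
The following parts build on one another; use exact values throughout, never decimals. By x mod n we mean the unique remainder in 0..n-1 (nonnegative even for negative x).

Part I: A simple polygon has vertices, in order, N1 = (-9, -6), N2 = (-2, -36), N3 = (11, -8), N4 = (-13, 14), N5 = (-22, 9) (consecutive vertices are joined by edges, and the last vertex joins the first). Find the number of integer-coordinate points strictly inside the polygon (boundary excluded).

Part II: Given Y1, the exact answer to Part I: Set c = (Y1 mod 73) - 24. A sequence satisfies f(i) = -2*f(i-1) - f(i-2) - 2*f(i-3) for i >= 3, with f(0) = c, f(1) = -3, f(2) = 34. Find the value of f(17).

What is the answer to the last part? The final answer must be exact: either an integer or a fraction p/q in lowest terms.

-340785

Part I: cross terms: (-9*-36 - -2*-6)=312, (-2*-8 - 11*-36)=412, (11*14 - -13*-8)=50, (-13*9 - -22*14)=191, (-22*-6 - -9*9)=213; twice the area = |1178| = 1178; area = 589; boundary points = 1 + 1 + 2 + 1 + 1 = 6; strictly interior points = area - boundary/2 + 1 = 587; answer 587
Part II: Y1 = 587; c = -21; f(3) = -2*(34) - 1*(-3) - 2*(-21) = -23; iterating: f(3)=-23, f(4)=18, f(5)=-81, f(6)=190, f(7)=-335, f(8)=642, f(9)=-1329, f(10)=2686, f(11)=-5327, f(12)=10626, f(13)=-21297, f(14)=42622, f(15)=-85199, f(16)=170370, f(17)=-340785; answer -340785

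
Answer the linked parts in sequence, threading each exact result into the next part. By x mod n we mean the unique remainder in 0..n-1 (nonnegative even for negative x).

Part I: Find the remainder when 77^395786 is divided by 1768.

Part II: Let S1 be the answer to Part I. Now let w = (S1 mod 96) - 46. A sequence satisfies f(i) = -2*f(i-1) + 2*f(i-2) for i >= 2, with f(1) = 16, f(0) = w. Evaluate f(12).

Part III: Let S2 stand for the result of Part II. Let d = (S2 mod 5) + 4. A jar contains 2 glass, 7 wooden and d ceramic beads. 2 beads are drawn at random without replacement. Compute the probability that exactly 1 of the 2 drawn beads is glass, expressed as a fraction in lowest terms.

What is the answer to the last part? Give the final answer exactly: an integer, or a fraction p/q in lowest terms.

Part I: squarings mod 1768: 77^1=77, 77^2=625, 77^4=1665, 77^8=1, 77^16=1, 77^32=1, 77^64=1, 77^128=1, 77^256=1, 77^512=1, 77^1024=1, 77^2048=1, 77^4096=1, 77^8192=1, 77^16384=1, 77^32768=1, 77^65536=1, 77^131072=1, 77^262144=1; 77^395786 = 77^2 * 77^8 * 77^512 * 77^2048 * 77^131072 * 77^262144 = 625 (mod 1768); answer 625
Part II: S1 = 625; w = 3; f(2) = -2*(16) + 2*(3) = -26; iterating: f(2)=-26, f(3)=84, f(4)=-220, f(5)=608, f(6)=-1656, f(7)=4528, f(8)=-12368, f(9)=33792, f(10)=-92320, f(11)=252224, f(12)=-689088; answer -689088
Part III: S2 = -689088; d = 6; total draws C(15,2) = 105; favorable C(2,1)*C(13,1) = 26; P = 26/105; answer 26/105

26/105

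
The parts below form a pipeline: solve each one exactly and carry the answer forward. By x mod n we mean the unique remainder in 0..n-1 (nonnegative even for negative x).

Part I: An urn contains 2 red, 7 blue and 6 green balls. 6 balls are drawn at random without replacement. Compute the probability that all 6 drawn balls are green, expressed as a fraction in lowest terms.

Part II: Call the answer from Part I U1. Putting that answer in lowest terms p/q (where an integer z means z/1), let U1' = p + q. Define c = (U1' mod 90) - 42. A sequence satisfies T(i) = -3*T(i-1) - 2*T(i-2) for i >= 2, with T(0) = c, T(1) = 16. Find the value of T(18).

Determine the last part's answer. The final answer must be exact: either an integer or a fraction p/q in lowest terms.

-7864276

Part I: total draws C(15,6) = 5005; favorable C(6,6) = 1; P = 1/5005; answer 1/5005
Part II: U1 = 1/5005; threaded value p + q = 5006; c = 14; T(2) = -3*(16) - 2*(14) = -76; iterating: T(2)=-76, T(3)=196, T(4)=-436, T(5)=916, T(6)=-1876, T(7)=3796, T(8)=-7636, T(9)=15316, T(10)=-30676, T(11)=61396, T(12)=-122836, T(13)=245716, T(14)=-491476, T(15)=982996, T(16)=-1966036, T(17)=3932116, T(18)=-7864276; answer -7864276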